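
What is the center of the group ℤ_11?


Z(G) = {g ∈ G | gx = xg for all x ∈ G}
ℤ_11 is abelian, so Z(G) = G

Z(ℤ_11) = ℤ_11


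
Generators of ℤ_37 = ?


g generates ℤ_n iff gcd(g,n) = 1
Prime factors of 37: 37
Generators are g ∈ {1,...,36} not divisible by any of these primes.
Generators: {1, 2, 3, 4, 5, 6, 7, 8, 9, 10, 11, 12, 13, 14, 15, 16, 17, 18, 19, 20, 21, 22, 23, 24, 25, 26, 27, 28, 29, 30, 31, 32, 33, 34, 35, 36}
Number of generators = φ(37) = 36

Generators of ℤ_37 = {1, 2, 3, 4, 5, 6, 7, 8, 9, 10, 11, 12, 13, 14, 15, 16, 17, 18, 19, 20, 21, 22, 23, 24, 25, 26, 27, 28, 29, 30, 31, 32, 33, 34, 35, 36}


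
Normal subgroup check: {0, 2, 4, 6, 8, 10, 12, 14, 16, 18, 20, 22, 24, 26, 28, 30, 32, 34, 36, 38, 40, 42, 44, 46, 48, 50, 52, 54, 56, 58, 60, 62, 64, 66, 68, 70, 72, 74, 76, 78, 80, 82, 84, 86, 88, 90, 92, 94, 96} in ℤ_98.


H = {0, 2, 4, 6, 8, 10, 12, 14, 16, 18, 20, 22, 24, 26, 28, 30, 32, 34, 36, 38, 40, 42, 44, 46, 48, 50, 52, 54, 56, 58, 60, 62, 64, 66, 68, 70, 72, 74, 76, 78, 80, 82, 84, 86, 88, 90, 92, 94, 96} in ℤ_98
ℤ_98 is abelian; every subgroup of an abelian group is normal

Yes, normal subgroup


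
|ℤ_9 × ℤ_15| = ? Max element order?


|ℤ_9 × ℤ_15| = 9 × 15 = 135
Max element order = lcm(9,15) = 45
Cyclic? No (gcd=3)

|ℤ_9×ℤ_15| = 135, max element order = 45


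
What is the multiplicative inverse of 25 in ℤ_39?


Use the extended Euclidean algorithm to write 1 = 25·s + 39·t; then s mod 39 is the inverse.
Euclidean algorithm:
  25 = 0·39 + 25
  39 = 1·25 + 14
  25 = 1·14 + 11
  14 = 1·11 + 3
  11 = 3·3 + 2
  3 = 1·2 + 1
  2 = 2·1 + 0
gcd(25,39) = 1
Back-substitution gives: 25·(-14) + 39·(9) = 1
So 25⁻¹ ≡ -14 ≡ 25 (mod 39)
Check: 25 × 25 = 625 ≡ 1 (mod 39) ✓

25⁻¹ ≡ 25 (mod 39)


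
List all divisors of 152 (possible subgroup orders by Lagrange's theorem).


Lagrange's theorem: |H| divides |G|
|G| = 152
Divisors of 152: 1, 2, 4, 8, 19, 38, 76, 152

Possible subgroup orders: {1, 2, 4, 8, 19, 38, 76, 152}


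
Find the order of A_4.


|A_n| = n!/2 (even permutations)
|A_4| = 4!/2 = 24/2 = 12

|A_4| = 12


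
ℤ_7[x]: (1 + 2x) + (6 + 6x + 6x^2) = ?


Add coefficients mod 7:
x^0: 1 + 6 = 0 (mod 7)
x^1: 2 + 6 = 1 (mod 7)
x^2: 0 + 6 = 6 (mod 7)
Result: x + 6x^2

f + g = x + 6x^2


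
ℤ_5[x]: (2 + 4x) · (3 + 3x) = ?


Expand and collect like terms; reduce coefficients mod 5:
x^0: 2·3 = 6 ≡ 1 (mod 5)
x^1: 2·3 + 4·3 = 18 ≡ 3 (mod 5)
x^2: 4·3 = 12 ≡ 2 (mod 5)
Result: 1 + 3x + 2x^2

f · g = 1 + 3x + 2x^2


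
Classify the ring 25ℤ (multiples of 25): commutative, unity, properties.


25ℤ is a commutative ring under +,× but has no multiplicative identity (1 ∉ 25ℤ); it has no zero divisors, but without unity it is not an integral domain
Commutative: Yes
Integral domain: No
Has unity: No

25ℤ (multiples of 25): Commutative=Yes, Unity=No


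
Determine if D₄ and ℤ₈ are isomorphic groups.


Comparing D₄ and ℤ₈:
D₄ is non-abelian, ℤ₈ is abelian

No, D₄ ≇ ℤ₈


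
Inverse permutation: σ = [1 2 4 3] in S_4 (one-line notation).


To find σ⁻¹, swap domain and range:
σ(1) = 1 → σ⁻¹(1) = 1
σ(2) = 2 → σ⁻¹(2) = 2
σ(3) = 4 → σ⁻¹(4) = 3
σ(4) = 3 → σ⁻¹(3) = 4

σ⁻¹ = [1 2 4 3]


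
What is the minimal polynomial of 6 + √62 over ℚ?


Let α = 6 + √62. Then α - 6 = √62, so (α - 6)² = 62, giving α² - 12α - 26 = 0. Degree 2 and α ∉ ℚ, so this is the minimal polynomial.

Minimal polynomial: x² - 12x - 26


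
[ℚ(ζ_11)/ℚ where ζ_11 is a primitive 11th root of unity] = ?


[ℚ(ζ_n):ℚ] = deg Φ_n(x) = φ(n). Here φ(11) = 10

[ℚ(ζ_11)/ℚ where ζ_11 is a primitive 11th root of unity] = 10


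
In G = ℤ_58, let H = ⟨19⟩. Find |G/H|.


|⟨19⟩| = n / gcd(19, 58) = 58 / 1 = 58
H is normal (ℤ_58 is abelian).
|G/H| = |G| / |H| = 58 / 58 = 1

|G/H| = 1


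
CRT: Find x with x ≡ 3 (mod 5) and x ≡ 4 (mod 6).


m₁ = 5, m₂ = 6, gcd = 1, so CRT applies. M = m₁·m₂ = 30
Let M₁ = M/m₁ = 6, M₂ = M/m₂ = 5
Find y₁ ≡ M₁⁻¹ (mod m₁): 6⁻¹ ≡ 1 (mod 5)
Find y₂ ≡ M₂⁻¹ (mod m₂): 5⁻¹ ≡ 5 (mod 6)
x = a₁·M₁·y₁ + a₂·M₂·y₂ = 3·6·1 + 4·5·5 = 118
Reduce mod 30: x ≡ 28
Check: 28 mod 5 = 3 ✓, 28 mod 6 = 4 ✓

x ≡ 28 (mod 30)


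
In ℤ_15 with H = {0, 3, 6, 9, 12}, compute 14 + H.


14 + H = {14 + h (mod 15) : h ∈ H}
14+0=14, 14+3=2, 14+6=5, 14+9=8, 14+12=11
14 + H = {2, 5, 8, 11, 14} = 2 + H

14 + H = {2, 5, 8, 11, 14}


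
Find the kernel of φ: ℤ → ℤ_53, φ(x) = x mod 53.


Kernel = preimage of identity
ker(φ) = {x ∈ ℤ : x ≡ 0 (mod 53)} = 53ℤ = {0, ±53, ±106, ...}

ker(φ) = 53ℤ


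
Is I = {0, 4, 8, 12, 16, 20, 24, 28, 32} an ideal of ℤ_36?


Check ideal conditions for I = {0, 4, 8, 12, 16, 20, 24, 28, 32} in ℤ_36:
(1) I is an additive subgroup? Yes
(2) For r ∈ ℤ_36 and a ∈ I: r·a ∈ I? Yes

Yes, I is an ideal of ℤ_36


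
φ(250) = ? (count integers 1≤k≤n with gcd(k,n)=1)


Factor n: 250 = 2 × 5^3
φ(n) = n · ∏(1 - 1/p) over distinct primes p | n
φ(250) = 250 · (1 - 1/2) · (1 - 1/5) = 100

φ(250) = 100


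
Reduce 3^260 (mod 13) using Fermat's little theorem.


Fermat's little theorem: if p is prime and gcd(a,p)=1, then a^(p-1) ≡ 1 (mod p)
p = 13 is prime, gcd(3,13) = 1
Reduce exponent: 260 mod 12 = 8
So 3^260 ≡ 3^8 (mod 13)
3^8 mod 13 = 9

3^260 ≡ 9 (mod 13)


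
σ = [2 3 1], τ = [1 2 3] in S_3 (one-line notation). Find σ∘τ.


σ∘τ: apply τ first, then σ
1 →τ 1 →σ 2
2 →τ 2 →σ 3
3 →τ 3 →σ 1

σ∘τ = [2 3 1]


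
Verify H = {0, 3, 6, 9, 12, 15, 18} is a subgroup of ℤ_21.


Subgroup test for H = {0, 3, 6, 9, 12, 15, 18} in (ℤ_21, +):
(1) 0 ∈ H? Yes
(2) Closure: for all a,b ∈ H, (a+b) mod 21 ∈ H? Yes
(3) Inverses: for all a ∈ H, -a mod 21 ∈ H? Yes

Yes, H is a subgroup of ℤ_21


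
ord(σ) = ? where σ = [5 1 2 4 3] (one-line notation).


Cycle decomposition: (1 5 3 2)
Cycle lengths: 4
Order = lcm(4) = 4

ord(σ) = 4


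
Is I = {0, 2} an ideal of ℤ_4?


Check ideal conditions for I = {0, 2} in ℤ_4:
(1) I is an additive subgroup? Yes
(2) For r ∈ ℤ_4 and a ∈ I: r·a ∈ I? Yes

Yes, I is an ideal of ℤ_4


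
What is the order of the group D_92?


|D_n| = 2n (n rotations and n reflections)
|D_92| = 2×92 = 184

|D_92| = 184


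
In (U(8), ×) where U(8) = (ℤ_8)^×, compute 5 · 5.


Operation: multiplication mod 8
5 · 5 = (a × b) mod 8 with a = 5, b = 5

5 · 5 = 1


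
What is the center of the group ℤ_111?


Z(G) = {g ∈ G | gx = xg for all x ∈ G}
ℤ_111 is abelian, so Z(G) = G

Z(ℤ_111) = ℤ_111


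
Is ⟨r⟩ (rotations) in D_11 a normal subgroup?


H = ⟨r⟩ (rotations) in D_11
The rotation subgroup ⟨r⟩ has index 2 in D_11, so it is normal

Yes, normal subgroup


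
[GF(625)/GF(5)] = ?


GF(625) = GF(5^4), so the extension degree is 4

[GF(625)/GF(5)] = 4


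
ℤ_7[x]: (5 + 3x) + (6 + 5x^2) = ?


Add coefficients mod 7:
x^0: 5 + 6 = 4 (mod 7)
x^1: 3 + 0 = 3 (mod 7)
x^2: 0 + 5 = 5 (mod 7)
Result: 4 + 3x + 5x^2

f + g = 4 + 3x + 5x^2


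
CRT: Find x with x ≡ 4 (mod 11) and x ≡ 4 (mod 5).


m₁ = 11, m₂ = 5, gcd = 1, so CRT applies. M = m₁·m₂ = 55
Let M₁ = M/m₁ = 5, M₂ = M/m₂ = 11
Find y₁ ≡ M₁⁻¹ (mod m₁): 5⁻¹ ≡ 9 (mod 11)
Find y₂ ≡ M₂⁻¹ (mod m₂): 11⁻¹ ≡ 1 (mod 5)
x = a₁·M₁·y₁ + a₂·M₂·y₂ = 4·5·9 + 4·11·1 = 224
Reduce mod 55: x ≡ 4
Check: 4 mod 11 = 4 ✓, 4 mod 5 = 4 ✓

x ≡ 4 (mod 55)


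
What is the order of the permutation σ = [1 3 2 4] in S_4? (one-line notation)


Cycle decomposition: (2 3)
Cycle lengths: 2
Order = lcm(2) = 2

ord(σ) = 2


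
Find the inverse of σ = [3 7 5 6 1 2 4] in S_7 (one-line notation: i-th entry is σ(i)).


To find σ⁻¹, swap domain and range:
σ(1) = 3 → σ⁻¹(3) = 1
σ(2) = 7 → σ⁻¹(7) = 2
σ(3) = 5 → σ⁻¹(5) = 3
σ(4) = 6 → σ⁻¹(6) = 4
σ(5) = 1 → σ⁻¹(1) = 5
σ(6) = 2 → σ⁻¹(2) = 6
σ(7) = 4 → σ⁻¹(4) = 7

σ⁻¹ = [5 6 1 7 3 4 2]


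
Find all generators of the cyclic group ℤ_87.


g generates ℤ_n iff gcd(g,n) = 1
Prime factors of 87: 3, 29
Generators are g ∈ {1,...,86} not divisible by any of these primes.
Generators: {1, 2, 4, 5, 7, 8, 10, 11, 13, 14, 16, 17, 19, 20, 22, 23, 25, 26, 28, 31, 32, 34, 35, 37, 38, 40, 41, 43, 44, 46, 47, 49, 50, 52, 53, 55, 56, 59, 61, 62, 64, 65, 67, 68, 70, 71, 73, 74, 76, 77, 79, 80, 82, 83, 85, 86}
Number of generators = φ(87) = 56

Generators of ℤ_87 = {1, 2, 4, 5, 7, 8, 10, 11, 13, 14, 16, 17, 19, 20, 22, 23, 25, 26, 28, 31, 32, 34, 35, 37, 38, 40, 41, 43, 44, 46, 47, 49, 50, 52, 53, 55, 56, 59, 61, 62, 64, 65, 67, 68, 70, 71, 73, 74, 76, 77, 79, 80, 82, 83, 85, 86}


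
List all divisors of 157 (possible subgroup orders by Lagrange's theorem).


Lagrange's theorem: |H| divides |G|
|G| = 157
Divisors of 157: 1, 157

Possible subgroup orders: {1, 157}


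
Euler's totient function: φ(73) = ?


Factor n: 73 = 73
φ(n) = n · ∏(1 - 1/p) over distinct primes p | n
φ(73) = 73 · (1 - 1/73) = 72

φ(73) = 72


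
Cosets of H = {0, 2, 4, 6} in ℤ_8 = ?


H = {0, 2, 4, 6}, |H| = 4
Number of cosets = |G|/|H| = 8/4 = 2
0 + H = {0, 2, 4, 6}
1 + H = {1, 3, 5, 7}

Cosets: 0+H={0,2,4,6}; 1+H={1,3,5,7}


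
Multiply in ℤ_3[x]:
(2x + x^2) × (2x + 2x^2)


Expand and collect like terms; reduce coefficients mod 3:
x^0: 0·0 = 0 ≡ 0 (mod 3)
x^1: 0·2 + 2·0 = 0 ≡ 0 (mod 3)
x^2: 0·2 + 2·2 + 1·0 = 4 ≡ 1 (mod 3)
x^3: 2·2 + 1·2 = 6 ≡ 0 (mod 3)
x^4: 1·2 = 2 ≡ 2 (mod 3)
Result: x^2 + 2x^4

f · g = x^2 + 2x^4


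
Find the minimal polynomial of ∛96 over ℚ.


∛96 satisfies x³ - 96 = 0, irreducible over ℚ (no rational root; 96 is not a perfect cube)

Minimal polynomial: x³ - 96


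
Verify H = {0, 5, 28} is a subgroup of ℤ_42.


Subgroup test for H = {0, 5, 28} in (ℤ_42, +):
(1) 0 ∈ H? Yes
(2) Closure: for all a,b ∈ H, (a+b) mod 42 ∈ H? No  [counterexample: 5 + 5 = 10 ∉ H]
(3) Inverses: for all a ∈ H, -a mod 42 ∈ H? No

No, H is not a subgroup of ℤ_42


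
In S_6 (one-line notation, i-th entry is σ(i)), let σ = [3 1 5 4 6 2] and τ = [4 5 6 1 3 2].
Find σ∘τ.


σ∘τ: apply τ first, then σ
1 →τ 4 →σ 4
2 →τ 5 →σ 6
3 →τ 6 →σ 2
4 →τ 1 →σ 3
5 →τ 3 →σ 5
6 →τ 2 →σ 1

σ∘τ = [4 6 2 3 5 1]


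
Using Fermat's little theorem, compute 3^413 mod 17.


Fermat's little theorem: if p is prime and gcd(a,p)=1, then a^(p-1) ≡ 1 (mod p)
p = 17 is prime, gcd(3,17) = 1
Reduce exponent: 413 mod 16 = 13
So 3^413 ≡ 3^13 (mod 17)
3^13 mod 17 = 12

3^413 ≡ 12 (mod 17)


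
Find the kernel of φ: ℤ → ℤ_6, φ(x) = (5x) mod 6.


Kernel = preimage of identity
ker(φ) = {x ∈ ℤ : 5x ≡ 0 (mod 6)}. gcd(5,6) = 1, so 5x ≡ 0 (mod 6) ⟺ x ≡ 0 (mod 6/1 = 6). Hence ker(φ) = 6ℤ

ker(φ) = 6ℤ


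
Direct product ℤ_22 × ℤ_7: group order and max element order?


|ℤ_22 × ℤ_7| = 22 × 7 = 154
Max element order = lcm(22,7) = 154
Cyclic? Yes (gcd=1)

|ℤ_22×ℤ_7| = 154, max element order = 154


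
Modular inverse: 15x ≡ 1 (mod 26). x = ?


Use the extended Euclidean algorithm to write 1 = 15·s + 26·t; then s mod 26 is the inverse.
Euclidean algorithm:
  15 = 0·26 + 15
  26 = 1·15 + 11
  15 = 1·11 + 4
  11 = 2·4 + 3
  4 = 1·3 + 1
  3 = 3·1 + 0
gcd(15,26) = 1
Back-substitution gives: 15·(7) + 26·(-4) = 1
So 15⁻¹ ≡ 7 ≡ 7 (mod 26)
Check: 15 × 7 = 105 ≡ 1 (mod 26) ✓

15⁻¹ ≡ 7 (mod 26)


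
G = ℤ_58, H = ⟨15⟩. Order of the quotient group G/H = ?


|⟨15⟩| = n / gcd(15, 58) = 58 / 1 = 58
H is normal (ℤ_58 is abelian).
|G/H| = |G| / |H| = 58 / 58 = 1

|G/H| = 1


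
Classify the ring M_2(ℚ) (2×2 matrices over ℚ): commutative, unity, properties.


Matrix multiplication is non-commutative for n ≥ 2; the identity matrix I is the unity; singular matrices give zero divisors, so not an integral domain
Commutative: No
Integral domain: No
Has unity: Yes

M_2(ℚ) (2×2 matrices over ℚ): Commutative=No, Unity=Yes


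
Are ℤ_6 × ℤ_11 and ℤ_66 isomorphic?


Comparing ℤ_6 × ℤ_11 and ℤ_66:
gcd(6,11) = 1, so ℤ_6 × ℤ_11 ≅ ℤ_66 (CRT)

Yes, ℤ_6 × ℤ_11 ≅ ℤ_66


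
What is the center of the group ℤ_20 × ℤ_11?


Z(G) = {g ∈ G | gx = xg for all x ∈ G}
Direct product of abelian groups is abelian, so Z(G) = G

Z(ℤ_20 × ℤ_11) = ℤ_20 × ℤ_11


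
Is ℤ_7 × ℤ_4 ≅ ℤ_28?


Comparing ℤ_7 × ℤ_4 and ℤ_28:
gcd(7,4) = 1, so ℤ_7 × ℤ_4 ≅ ℤ_28 (CRT)

Yes, ℤ_7 × ℤ_4 ≅ ℤ_28


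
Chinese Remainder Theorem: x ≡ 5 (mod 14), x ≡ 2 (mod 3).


m₁ = 14, m₂ = 3, gcd = 1, so CRT applies. M = m₁·m₂ = 42
Let M₁ = M/m₁ = 3, M₂ = M/m₂ = 14
Find y₁ ≡ M₁⁻¹ (mod m₁): 3⁻¹ ≡ 5 (mod 14)
Find y₂ ≡ M₂⁻¹ (mod m₂): 14⁻¹ ≡ 2 (mod 3)
x = a₁·M₁·y₁ + a₂·M₂·y₂ = 5·3·5 + 2·14·2 = 131
Reduce mod 42: x ≡ 5
Check: 5 mod 14 = 5 ✓, 5 mod 3 = 2 ✓

x ≡ 5 (mod 42)


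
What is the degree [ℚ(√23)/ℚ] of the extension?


√23 has minimal polynomial x² - 23 (irreducible over ℚ since 23 is squarefree)

[ℚ(√23)/ℚ] = 2


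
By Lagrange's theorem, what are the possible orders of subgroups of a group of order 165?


Lagrange's theorem: |H| divides |G|
|G| = 165
Divisors of 165: 1, 3, 5, 11, 15, 33, 55, 165

Possible subgroup orders: {1, 3, 5, 11, 15, 33, 55, 165}


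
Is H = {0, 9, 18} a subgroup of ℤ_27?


Subgroup test for H = {0, 9, 18} in (ℤ_27, +):
(1) 0 ∈ H? Yes
(2) Closure: for all a,b ∈ H, (a+b) mod 27 ∈ H? Yes
(3) Inverses: for all a ∈ H, -a mod 27 ∈ H? Yes

Yes, H is a subgroup of ℤ_27


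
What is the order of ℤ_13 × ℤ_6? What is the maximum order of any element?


|ℤ_13 × ℤ_6| = 13 × 6 = 78
Max element order = lcm(13,6) = 78
Cyclic? Yes (gcd=1)

|ℤ_13×ℤ_6| = 78, max element order = 78


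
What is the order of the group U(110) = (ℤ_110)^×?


U(n) is the group of units mod n; |U(n)| = φ(n)
|U(110)| = φ(110) = 40

|U(110) = (ℤ_110)^×| = 40


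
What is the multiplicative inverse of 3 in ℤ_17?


Use the extended Euclidean algorithm to write 1 = 3·s + 17·t; then s mod 17 is the inverse.
Euclidean algorithm:
  3 = 0·17 + 3
  17 = 5·3 + 2
  3 = 1·2 + 1
  2 = 2·1 + 0
gcd(3,17) = 1
Back-substitution gives: 3·(6) + 17·(-1) = 1
So 3⁻¹ ≡ 6 ≡ 6 (mod 17)
Check: 3 × 6 = 18 ≡ 1 (mod 17) ✓

3⁻¹ ≡ 6 (mod 17)


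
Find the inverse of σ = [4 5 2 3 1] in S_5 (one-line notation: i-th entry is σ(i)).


To find σ⁻¹, swap domain and range:
σ(1) = 4 → σ⁻¹(4) = 1
σ(2) = 5 → σ⁻¹(5) = 2
σ(3) = 2 → σ⁻¹(2) = 3
σ(4) = 3 → σ⁻¹(3) = 4
σ(5) = 1 → σ⁻¹(1) = 5

σ⁻¹ = [5 3 4 1 2]


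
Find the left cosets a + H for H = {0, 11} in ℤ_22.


H = {0, 11}, |H| = 2
Number of cosets = |G|/|H| = 22/2 = 11
0 + H = {0, 11}
1 + H = {1, 12}
2 + H = {2, 13}
3 + H = {3, 14}
4 + H = {4, 15}
5 + H = {5, 16}
6 + H = {6, 17}
7 + H = {7, 18}
8 + H = {8, 19}
9 + H = {9, 20}
10 + H = {10, 21}

Cosets: 0+H={0,11}; 1+H={1,12}; 2+H={2,13}; 3+H={3,14}; 4+H={4,15}; 5+H={5,16}; 6+H={6,17}; 7+H={7,18}; 8+H={8,19}; 9+H={9,20}; 10+H={10,21}


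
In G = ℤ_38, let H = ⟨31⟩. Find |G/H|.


|⟨31⟩| = n / gcd(31, 38) = 38 / 1 = 38
H is normal (ℤ_38 is abelian).
|G/H| = |G| / |H| = 38 / 38 = 1

|G/H| = 1


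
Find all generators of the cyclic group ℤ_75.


g generates ℤ_n iff gcd(g,n) = 1
Prime factors of 75: 3, 5
Generators are g ∈ {1,...,74} not divisible by any of these primes.
Generators: {1, 2, 4, 7, 8, 11, 13, 14, 16, 17, 19, 22, 23, 26, 28, 29, 31, 32, 34, 37, 38, 41, 43, 44, 46, 47, 49, 52, 53, 56, 58, 59, 61, 62, 64, 67, 68, 71, 73, 74}
Number of generators = φ(75) = 40

Generators of ℤ_75 = {1, 2, 4, 7, 8, 11, 13, 14, 16, 17, 19, 22, 23, 26, 28, 29, 31, 32, 34, 37, 38, 41, 43, 44, 46, 47, 49, 52, 53, 56, 58, 59, 61, 62, 64, 67, 68, 71, 73, 74}


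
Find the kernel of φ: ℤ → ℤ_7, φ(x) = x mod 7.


Kernel = preimage of identity
ker(φ) = {x ∈ ℤ : x ≡ 0 (mod 7)} = 7ℤ = {0, ±7, ±14, ...}

ker(φ) = 7ℤ


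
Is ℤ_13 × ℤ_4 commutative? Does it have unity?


Direct product ring; commutative with unity (1,1); but (1,0)·(0,1) = (0,0) gives zero divisors, so not an integral domain
Commutative: Yes
Integral domain: No
Has unity: Yes

ℤ_13 × ℤ_4: Commutative=Yes, Unity=Yes


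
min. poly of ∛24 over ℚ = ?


∛24 satisfies x³ - 24 = 0, irreducible over ℚ (no rational root; 24 is not a perfect cube)

Minimal polynomial: x³ - 24


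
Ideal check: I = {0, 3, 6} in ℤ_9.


Check ideal conditions for I = {0, 3, 6} in ℤ_9:
(1) I is an additive subgroup? Yes
(2) For r ∈ ℤ_9 and a ∈ I: r·a ∈ I? Yes

Yes, I is an ideal of ℤ_9


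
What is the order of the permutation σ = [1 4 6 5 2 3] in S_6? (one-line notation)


Cycle decomposition: (2 4 5) (3 6)
Cycle lengths: 3, 2
Order = lcm(3, 2) = 6

ord(σ) = 6


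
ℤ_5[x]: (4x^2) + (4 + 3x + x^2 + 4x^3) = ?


Add coefficients mod 5:
x^0: 0 + 4 = 4 (mod 5)
x^1: 0 + 3 = 3 (mod 5)
x^2: 4 + 1 = 0 (mod 5)
x^3: 0 + 4 = 4 (mod 5)
Result: 4 + 3x + 4x^3

f + g = 4 + 3x + 4x^3


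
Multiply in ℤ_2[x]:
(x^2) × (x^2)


Expand and collect like terms; reduce coefficients mod 2:
x^0: 0·0 = 0 ≡ 0 (mod 2)
x^1: 0·0 + 0·0 = 0 ≡ 0 (mod 2)
x^2: 0·1 + 0·0 + 1·0 = 0 ≡ 0 (mod 2)
x^3: 0·1 + 1·0 = 0 ≡ 0 (mod 2)
x^4: 1·1 = 1 ≡ 1 (mod 2)
Result: x^4

f · g = x^4


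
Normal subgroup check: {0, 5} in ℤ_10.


H = {0, 5} in ℤ_10
ℤ_10 is abelian; every subgroup of an abelian group is normal

Yes, normal subgroup


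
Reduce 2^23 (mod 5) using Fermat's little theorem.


Fermat's little theorem: if p is prime and gcd(a,p)=1, then a^(p-1) ≡ 1 (mod p)
p = 5 is prime, gcd(2,5) = 1
Reduce exponent: 23 mod 4 = 3
So 2^23 ≡ 2^3 (mod 5)
2^3 mod 5 = 3

2^23 ≡ 3 (mod 5)


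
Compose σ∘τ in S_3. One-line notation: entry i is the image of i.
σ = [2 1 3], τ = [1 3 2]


σ∘τ: apply τ first, then σ
1 →τ 1 →σ 2
2 →τ 3 →σ 3
3 →τ 2 →σ 1

σ∘τ = [2 3 1]


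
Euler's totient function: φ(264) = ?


Factor n: 264 = 2^3 × 3 × 11
φ(n) = n · ∏(1 - 1/p) over distinct primes p | n
φ(264) = 264 · (1 - 1/2) · (1 - 1/3) · (1 - 1/11) = 80

φ(264) = 80


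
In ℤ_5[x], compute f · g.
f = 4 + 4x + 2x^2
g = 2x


Expand and collect like terms; reduce coefficients mod 5:
x^0: 4·0 = 0 ≡ 0 (mod 5)
x^1: 4·2 + 4·0 = 8 ≡ 3 (mod 5)
x^2: 4·2 + 2·0 = 8 ≡ 3 (mod 5)
x^3: 2·2 = 4 ≡ 4 (mod 5)
Result: 3x + 3x^2 + 4x^3

f · g = 3x + 3x^2 + 4x^3


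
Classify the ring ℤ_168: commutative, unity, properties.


ℤ_168 is a commutative ring with unity 1; 168 = 2×84 is composite, so 2·84 ≡ 0 gives zero divisors (not an integral domain)
Commutative: Yes
Integral domain: No
Has unity: Yes

ℤ_168: Commutative=Yes, Unity=Yes


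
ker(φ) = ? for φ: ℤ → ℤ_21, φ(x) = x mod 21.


Kernel = preimage of identity
ker(φ) = {x ∈ ℤ : x ≡ 0 (mod 21)} = 21ℤ = {0, ±21, ±42, ...}

ker(φ) = 21ℤ


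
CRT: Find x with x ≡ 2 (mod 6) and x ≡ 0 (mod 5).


m₁ = 6, m₂ = 5, gcd = 1, so CRT applies. M = m₁·m₂ = 30
Let M₁ = M/m₁ = 5, M₂ = M/m₂ = 6
Find y₁ ≡ M₁⁻¹ (mod m₁): 5⁻¹ ≡ 5 (mod 6)
Find y₂ ≡ M₂⁻¹ (mod m₂): 6⁻¹ ≡ 1 (mod 5)
x = a₁·M₁·y₁ + a₂·M₂·y₂ = 2·5·5 + 0·6·1 = 50
Reduce mod 30: x ≡ 20
Check: 20 mod 6 = 2 ✓, 20 mod 5 = 0 ✓

x ≡ 20 (mod 30)


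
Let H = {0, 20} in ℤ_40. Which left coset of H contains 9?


9 + H = {9 + h (mod 40) : h ∈ H}
9+0=9, 9+20=29

9 + H = {9, 29}


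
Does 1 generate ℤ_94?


g generates ℤ_n iff gcd(g, n) = 1
gcd(1, 94) = 1
Since gcd = 1, 1 is a generator.

Yes, 1 generates ℤ_94


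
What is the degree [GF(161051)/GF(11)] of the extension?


GF(161051) = GF(11^5), so the extension degree is 5

[GF(161051)/GF(11)] = 5


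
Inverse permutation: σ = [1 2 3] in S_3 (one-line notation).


To find σ⁻¹, swap domain and range:
σ(1) = 1 → σ⁻¹(1) = 1
σ(2) = 2 → σ⁻¹(2) = 2
σ(3) = 3 → σ⁻¹(3) = 3

σ⁻¹ = [1 2 3]


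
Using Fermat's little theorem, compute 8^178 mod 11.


Fermat's little theorem: if p is prime and gcd(a,p)=1, then a^(p-1) ≡ 1 (mod p)
p = 11 is prime, gcd(8,11) = 1
Reduce exponent: 178 mod 10 = 8
So 8^178 ≡ 8^8 (mod 11)
8^8 mod 11 = 5

8^178 ≡ 5 (mod 11)


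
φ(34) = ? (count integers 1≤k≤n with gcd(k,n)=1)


Factor n: 34 = 2 × 17
φ(n) = n · ∏(1 - 1/p) over distinct primes p | n
φ(34) = 34 · (1 - 1/2) · (1 - 1/17) = 16

φ(34) = 16


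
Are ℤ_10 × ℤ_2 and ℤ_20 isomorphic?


Comparing ℤ_10 × ℤ_2 and ℤ_20:
gcd(10,2) = 2 ≠ 1. Max element order in ℤ_10×ℤ_2 is lcm(10,2) = 10 < 20, so it has no element of order 20

No, ℤ_10 × ℤ_2 ≇ ℤ_20


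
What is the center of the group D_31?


Z(G) = {g ∈ G | gx = xg for all x ∈ G}
For odd n, Z(D_n) = {e}: no nontrivial rotation commutes with all reflections

Z(D_31) = {e}


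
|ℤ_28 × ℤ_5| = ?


|A × B| = |A| · |B|
|ℤ_28 × ℤ_5| = 28 × 5 = 140

|ℤ_28 × ℤ_5| = 140


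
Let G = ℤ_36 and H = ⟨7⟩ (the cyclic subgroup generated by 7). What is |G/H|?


|⟨7⟩| = n / gcd(7, 36) = 36 / 1 = 36
H is normal (ℤ_36 is abelian).
|G/H| = |G| / |H| = 36 / 36 = 1

|G/H| = 1


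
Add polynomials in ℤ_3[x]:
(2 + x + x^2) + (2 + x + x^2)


Add coefficients mod 3:
x^0: 2 + 2 = 1 (mod 3)
x^1: 1 + 1 = 2 (mod 3)
x^2: 1 + 1 = 2 (mod 3)
Result: 1 + 2x + 2x^2

f + g = 1 + 2x + 2x^2


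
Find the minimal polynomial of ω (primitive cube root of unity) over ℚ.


ω satisfies x² + x + 1 = 0 (the cyclotomic polynomial Φ₃)

Minimal polynomial: x² + x + 1


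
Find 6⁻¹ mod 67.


Use the extended Euclidean algorithm to write 1 = 6·s + 67·t; then s mod 67 is the inverse.
Euclidean algorithm:
  6 = 0·67 + 6
  67 = 11·6 + 1
  6 = 6·1 + 0
gcd(6,67) = 1
Back-substitution gives: 6·(-11) + 67·(1) = 1
So 6⁻¹ ≡ -11 ≡ 56 (mod 67)
Check: 6 × 56 = 336 ≡ 1 (mod 67) ✓

6⁻¹ ≡ 56 (mod 67)


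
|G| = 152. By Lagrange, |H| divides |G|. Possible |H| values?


Lagrange's theorem: |H| divides |G|
|G| = 152
Divisors of 152: 1, 2, 4, 8, 19, 38, 76, 152

Possible subgroup orders: {1, 2, 4, 8, 19, 38, 76, 152}


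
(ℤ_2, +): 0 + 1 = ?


Operation: addition mod 2
0 + 1 = (a + b) mod 2 with a = 0, b = 1

0 + 1 = 1


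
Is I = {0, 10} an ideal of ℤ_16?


Check ideal conditions for I = {0, 10} in ℤ_16:
(1) I is an additive subgroup? No
(2) For r ∈ ℤ_16 and a ∈ I: r·a ∈ I? No  [counterexample: r=2, a=10, r·a mod 16 = 4 ∉ I]

No, I is not an ideal of ℤ_16


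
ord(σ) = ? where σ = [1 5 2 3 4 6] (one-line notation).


Cycle decomposition: (2 5 4 3)
Cycle lengths: 4
Order = lcm(4) = 4

ord(σ) = 4


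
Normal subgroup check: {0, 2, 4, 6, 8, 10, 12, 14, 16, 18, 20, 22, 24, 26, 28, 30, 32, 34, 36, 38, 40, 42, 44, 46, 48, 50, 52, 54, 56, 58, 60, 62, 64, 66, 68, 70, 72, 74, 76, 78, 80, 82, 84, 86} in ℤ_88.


H = {0, 2, 4, 6, 8, 10, 12, 14, 16, 18, 20, 22, 24, 26, 28, 30, 32, 34, 36, 38, 40, 42, 44, 46, 48, 50, 52, 54, 56, 58, 60, 62, 64, 66, 68, 70, 72, 74, 76, 78, 80, 82, 84, 86} in ℤ_88
ℤ_88 is abelian; every subgroup of an abelian group is normal

Yes, normal subgroup


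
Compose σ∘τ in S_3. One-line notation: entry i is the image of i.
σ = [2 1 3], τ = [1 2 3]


σ∘τ: apply τ first, then σ
1 →τ 1 →σ 2
2 →τ 2 →σ 1
3 →τ 3 →σ 3

σ∘τ = [2 1 3]


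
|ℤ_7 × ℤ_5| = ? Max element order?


|ℤ_7 × ℤ_5| = 7 × 5 = 35
Max element order = lcm(7,5) = 35
Cyclic? Yes (gcd=1)

|ℤ_7×ℤ_5| = 35, max element order = 35


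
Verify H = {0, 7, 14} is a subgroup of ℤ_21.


Subgroup test for H = {0, 7, 14} in (ℤ_21, +):
(1) 0 ∈ H? Yes
(2) Closure: for all a,b ∈ H, (a+b) mod 21 ∈ H? Yes
(3) Inverses: for all a ∈ H, -a mod 21 ∈ H? Yes

Yes, H is a subgroup of ℤ_21


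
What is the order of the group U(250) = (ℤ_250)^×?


U(n) is the group of units mod n; |U(n)| = φ(n)
|U(250)| = φ(250) = 100

|U(250) = (ℤ_250)^×| = 100


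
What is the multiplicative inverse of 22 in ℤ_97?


Use the extended Euclidean algorithm to write 1 = 22·s + 97·t; then s mod 97 is the inverse.
Euclidean algorithm:
  22 = 0·97 + 22
  97 = 4·22 + 9
  22 = 2·9 + 4
  9 = 2·4 + 1
  4 = 4·1 + 0
gcd(22,97) = 1
Back-substitution gives: 22·(-22) + 97·(5) = 1
So 22⁻¹ ≡ -22 ≡ 75 (mod 97)
Check: 22 × 75 = 1650 ≡ 1 (mod 97) ✓

22⁻¹ ≡ 75 (mod 97)


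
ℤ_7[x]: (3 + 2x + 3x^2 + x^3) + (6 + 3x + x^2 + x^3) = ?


Add coefficients mod 7:
x^0: 3 + 6 = 2 (mod 7)
x^1: 2 + 3 = 5 (mod 7)
x^2: 3 + 1 = 4 (mod 7)
x^3: 1 + 1 = 2 (mod 7)
Result: 2 + 5x + 4x^2 + 2x^3

f + g = 2 + 5x + 4x^2 + 2x^3


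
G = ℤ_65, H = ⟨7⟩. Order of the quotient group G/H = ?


|⟨7⟩| = n / gcd(7, 65) = 65 / 1 = 65
H is normal (ℤ_65 is abelian).
|G/H| = |G| / |H| = 65 / 65 = 1

|G/H| = 1


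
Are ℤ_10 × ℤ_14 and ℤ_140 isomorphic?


Comparing ℤ_10 × ℤ_14 and ℤ_140:
gcd(10,14) = 2 ≠ 1. Max element order in ℤ_10×ℤ_14 is lcm(10,14) = 70 < 140, so it has no element of order 140

No, ℤ_10 × ℤ_14 ≇ ℤ_140


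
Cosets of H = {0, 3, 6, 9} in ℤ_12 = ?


H = {0, 3, 6, 9}, |H| = 4
Number of cosets = |G|/|H| = 12/4 = 3
0 + H = {0, 3, 6, 9}
1 + H = {1, 4, 7, 10}
2 + H = {2, 5, 8, 11}

Cosets: 0+H={0,3,6,9}; 1+H={1,4,7,10}; 2+H={2,5,8,11}


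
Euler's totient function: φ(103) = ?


Factor n: 103 = 103
φ(n) = n · ∏(1 - 1/p) over distinct primes p | n
φ(103) = 103 · (1 - 1/103) = 102

φ(103) = 102


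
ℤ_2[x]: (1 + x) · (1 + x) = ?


Expand and collect like terms; reduce coefficients mod 2:
x^0: 1·1 = 1 ≡ 1 (mod 2)
x^1: 1·1 + 1·1 = 2 ≡ 0 (mod 2)
x^2: 1·1 = 1 ≡ 1 (mod 2)
Result: 1 + x^2

f · g = 1 + x^2


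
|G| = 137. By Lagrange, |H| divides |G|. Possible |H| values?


Lagrange's theorem: |H| divides |G|
|G| = 137
Divisors of 137: 1, 137

Possible subgroup orders: {1, 137}


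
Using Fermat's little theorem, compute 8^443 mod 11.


Fermat's little theorem: if p is prime and gcd(a,p)=1, then a^(p-1) ≡ 1 (mod p)
p = 11 is prime, gcd(8,11) = 1
Reduce exponent: 443 mod 10 = 3
So 8^443 ≡ 8^3 (mod 11)
8^3 mod 11 = 6

8^443 ≡ 6 (mod 11)


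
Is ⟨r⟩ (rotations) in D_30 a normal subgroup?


H = ⟨r⟩ (rotations) in D_30
The rotation subgroup ⟨r⟩ has index 2 in D_30, so it is normal

Yes, normal subgroup


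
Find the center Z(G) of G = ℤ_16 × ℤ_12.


Z(G) = {g ∈ G | gx = xg for all x ∈ G}
Direct product of abelian groups is abelian, so Z(G) = G

Z(ℤ_16 × ℤ_12) = ℤ_16 × ℤ_12


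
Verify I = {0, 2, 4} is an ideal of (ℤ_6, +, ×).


Check ideal conditions for I = {0, 2, 4} in ℤ_6:
(1) I is an additive subgroup? Yes
(2) For r ∈ ℤ_6 and a ∈ I: r·a ∈ I? Yes

Yes, I is an ideal of ℤ_6


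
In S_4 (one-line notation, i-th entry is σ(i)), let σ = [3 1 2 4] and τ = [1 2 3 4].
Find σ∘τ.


σ∘τ: apply τ first, then σ
1 →τ 1 →σ 3
2 →τ 2 →σ 1
3 →τ 3 →σ 2
4 →τ 4 →σ 4

σ∘τ = [3 1 2 4]


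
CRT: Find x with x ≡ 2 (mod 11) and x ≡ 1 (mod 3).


m₁ = 11, m₂ = 3, gcd = 1, so CRT applies. M = m₁·m₂ = 33
Let M₁ = M/m₁ = 3, M₂ = M/m₂ = 11
Find y₁ ≡ M₁⁻¹ (mod m₁): 3⁻¹ ≡ 4 (mod 11)
Find y₂ ≡ M₂⁻¹ (mod m₂): 11⁻¹ ≡ 2 (mod 3)
x = a₁·M₁·y₁ + a₂·M₂·y₂ = 2·3·4 + 1·11·2 = 46
Reduce mod 33: x ≡ 13
Check: 13 mod 11 = 2 ✓, 13 mod 3 = 1 ✓

x ≡ 13 (mod 33)


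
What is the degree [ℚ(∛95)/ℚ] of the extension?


∛95 has minimal polynomial x³ - 95 (irreducible over ℚ since 95 is not a perfect cube)

[ℚ(∛95)/ℚ] = 3


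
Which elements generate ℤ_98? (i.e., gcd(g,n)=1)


g generates ℤ_n iff gcd(g,n) = 1
Prime factors of 98: 2, 7
Generators are g ∈ {1,...,97} not divisible by any of these primes.
Generators: {1, 3, 5, 9, 11, 13, 15, 17, 19, 23, 25, 27, 29, 31, 33, 37, 39, 41, 43, 45, 47, 51, 53, 55, 57, 59, 61, 65, 67, 69, 71, 73, 75, 79, 81, 83, 85, 87, 89, 93, 95, 97}
Number of generators = φ(98) = 42

Generators of ℤ_98 = {1, 3, 5, 9, 11, 13, 15, 17, 19, 23, 25, 27, 29, 31, 33, 37, 39, 41, 43, 45, 47, 51, 53, 55, 57, 59, 61, 65, 67, 69, 71, 73, 75, 79, 81, 83, 85, 87, 89, 93, 95, 97}


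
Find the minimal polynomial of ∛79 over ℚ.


∛79 satisfies x³ - 79 = 0, irreducible over ℚ (no rational root; 79 is not a perfect cube)

Minimal polynomial: x³ - 79


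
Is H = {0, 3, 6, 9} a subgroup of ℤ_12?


Subgroup test for H = {0, 3, 6, 9} in (ℤ_12, +):
(1) 0 ∈ H? Yes
(2) Closure: for all a,b ∈ H, (a+b) mod 12 ∈ H? Yes
(3) Inverses: for all a ∈ H, -a mod 12 ∈ H? Yes

Yes, H is a subgroup of ℤ_12


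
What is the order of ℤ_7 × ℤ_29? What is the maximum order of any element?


|ℤ_7 × ℤ_29| = 7 × 29 = 203
Max element order = lcm(7,29) = 203
Cyclic? Yes (gcd=1)

|ℤ_7×ℤ_29| = 203, max element order = 203


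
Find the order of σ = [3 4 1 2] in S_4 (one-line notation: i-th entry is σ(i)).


Cycle decomposition: (1 3) (2 4)
Cycle lengths: 2, 2
Order = lcm(2, 2) = 2

ord(σ) = 2


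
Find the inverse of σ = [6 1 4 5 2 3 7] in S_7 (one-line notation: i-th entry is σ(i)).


To find σ⁻¹, swap domain and range:
σ(1) = 6 → σ⁻¹(6) = 1
σ(2) = 1 → σ⁻¹(1) = 2
σ(3) = 4 → σ⁻¹(4) = 3
σ(4) = 5 → σ⁻¹(5) = 4
σ(5) = 2 → σ⁻¹(2) = 5
σ(6) = 3 → σ⁻¹(3) = 6
σ(7) = 7 → σ⁻¹(7) = 7

σ⁻¹ = [2 5 6 3 4 1 7]


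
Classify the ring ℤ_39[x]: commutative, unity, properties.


ℤ_39 has zero divisors (3·13 ≡ 0), and these lift to constant zero divisors in ℤ_39[x]; so not an integral domain
Commutative: Yes
Integral domain: No
Has unity: Yes

ℤ_39[x]: Commutative=Yes, Unity=Yes


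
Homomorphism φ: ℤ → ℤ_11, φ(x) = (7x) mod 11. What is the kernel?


Kernel = preimage of identity
ker(φ) = {x ∈ ℤ : 7x ≡ 0 (mod 11)}. gcd(7,11) = 1, so 7x ≡ 0 (mod 11) ⟺ x ≡ 0 (mod 11/1 = 11). Hence ker(φ) = 11ℤ

ker(φ) = 11ℤ


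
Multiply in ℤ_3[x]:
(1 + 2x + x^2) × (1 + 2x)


Expand and collect like terms; reduce coefficients mod 3:
x^0: 1·1 = 1 ≡ 1 (mod 3)
x^1: 1·2 + 2·1 = 4 ≡ 1 (mod 3)
x^2: 2·2 + 1·1 = 5 ≡ 2 (mod 3)
x^3: 1·2 = 2 ≡ 2 (mod 3)
Result: 1 + x + 2x^2 + 2x^3

f · g = 1 + x + 2x^2 + 2x^3


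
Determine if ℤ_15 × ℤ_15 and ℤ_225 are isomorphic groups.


Comparing ℤ_15 × ℤ_15 and ℤ_225:
gcd(15,15) = 15 ≠ 1. Max element order in ℤ_15×ℤ_15 is lcm(15,15) = 15 < 225, so it has no element of order 225

No, ℤ_15 × ℤ_15 ≇ ℤ_225


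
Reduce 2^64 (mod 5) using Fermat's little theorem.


Fermat's little theorem: if p is prime and gcd(a,p)=1, then a^(p-1) ≡ 1 (mod p)
p = 5 is prime, gcd(2,5) = 1
Reduce exponent: 64 mod 4 = 0
So 2^64 ≡ 2^0 (mod 5)
2^0 = 1

2^64 ≡ 1 (mod 5)


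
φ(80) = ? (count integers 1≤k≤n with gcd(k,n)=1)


Factor n: 80 = 2^4 × 5
φ(n) = n · ∏(1 - 1/p) over distinct primes p | n
φ(80) = 80 · (1 - 1/2) · (1 - 1/5) = 32

φ(80) = 32


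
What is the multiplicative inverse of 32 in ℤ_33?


Use the extended Euclidean algorithm to write 1 = 32·s + 33·t; then s mod 33 is the inverse.
Euclidean algorithm:
  32 = 0·33 + 32
  33 = 1·32 + 1
  32 = 32·1 + 0
gcd(32,33) = 1
Back-substitution gives: 32·(-1) + 33·(1) = 1
So 32⁻¹ ≡ -1 ≡ 32 (mod 33)
Check: 32 × 32 = 1024 ≡ 1 (mod 33) ✓

32⁻¹ ≡ 32 (mod 33)


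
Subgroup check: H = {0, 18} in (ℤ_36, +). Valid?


Subgroup test for H = {0, 18} in (ℤ_36, +):
(1) 0 ∈ H? Yes
(2) Closure: for all a,b ∈ H, (a+b) mod 36 ∈ H? Yes
(3) Inverses: for all a ∈ H, -a mod 36 ∈ H? Yes

Yes, H is a subgroup of ℤ_36


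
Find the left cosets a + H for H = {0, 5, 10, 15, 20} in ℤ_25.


H = {0, 5, 10, 15, 20}, |H| = 5
Number of cosets = |G|/|H| = 25/5 = 5
0 + H = {0, 5, 10, 15, 20}
1 + H = {1, 6, 11, 16, 21}
2 + H = {2, 7, 12, 17, 22}
3 + H = {3, 8, 13, 18, 23}
4 + H = {4, 9, 14, 19, 24}

Cosets: 0+H={0,5,10,15,20}; 1+H={1,6,11,16,21}; 2+H={2,7,12,17,22}; 3+H={3,8,13,18,23}; 4+H={4,9,14,19,24}


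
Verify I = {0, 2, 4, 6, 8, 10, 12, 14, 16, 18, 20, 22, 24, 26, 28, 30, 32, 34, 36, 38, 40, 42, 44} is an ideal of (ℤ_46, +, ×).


Check ideal conditions for I = {0, 2, 4, 6, 8, 10, 12, 14, 16, 18, 20, 22, 24, 26, 28, 30, 32, 34, 36, 38, 40, 42, 44} in ℤ_46:
(1) I is an additive subgroup? Yes
(2) For r ∈ ℤ_46 and a ∈ I: r·a ∈ I? Yes

Yes, I is an ideal of ℤ_46


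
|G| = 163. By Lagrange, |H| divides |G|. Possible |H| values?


Lagrange's theorem: |H| divides |G|
|G| = 163
Divisors of 163: 1, 163

Possible subgroup orders: {1, 163}


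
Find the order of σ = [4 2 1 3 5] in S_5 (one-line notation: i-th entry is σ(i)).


Cycle decomposition: (1 4 3)
Cycle lengths: 3
Order = lcm(3) = 3

ord(σ) = 3


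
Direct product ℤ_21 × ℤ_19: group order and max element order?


|ℤ_21 × ℤ_19| = 21 × 19 = 399
Max element order = lcm(21,19) = 399
Cyclic? Yes (gcd=1)

|ℤ_21×ℤ_19| = 399, max element order = 399


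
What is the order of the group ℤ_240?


ℤ_n has n elements.

|ℤ_240| = 240


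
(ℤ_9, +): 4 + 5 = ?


Operation: addition mod 9
4 + 5 = (a + b) mod 9 with a = 4, b = 5

4 + 5 = 0


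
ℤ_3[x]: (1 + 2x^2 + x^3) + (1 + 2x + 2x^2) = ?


Add coefficients mod 3:
x^0: 1 + 1 = 2 (mod 3)
x^1: 0 + 2 = 2 (mod 3)
x^2: 2 + 2 = 1 (mod 3)
x^3: 1 + 0 = 1 (mod 3)
Result: 2 + 2x + x^2 + x^3

f + g = 2 + 2x + x^2 + x^3


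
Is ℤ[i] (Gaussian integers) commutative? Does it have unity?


ℤ[i] is a commutative integral domain with unity 1 (in fact a Euclidean domain)
Commutative: Yes
Integral domain: Yes
Has unity: Yes

ℤ[i] (Gaussian integers): Commutative=Yes, Unity=Yes


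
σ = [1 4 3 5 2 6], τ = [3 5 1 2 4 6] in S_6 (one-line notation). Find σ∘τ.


σ∘τ: apply τ first, then σ
1 →τ 3 →σ 3
2 →τ 5 →σ 2
3 →τ 1 →σ 1
4 →τ 2 →σ 4
5 →τ 4 →σ 5
6 →τ 6 →σ 6

σ∘τ = [3 2 1 4 5 6]


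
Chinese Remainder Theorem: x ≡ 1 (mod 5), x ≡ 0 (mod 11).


m₁ = 5, m₂ = 11, gcd = 1, so CRT applies. M = m₁·m₂ = 55
Let M₁ = M/m₁ = 11, M₂ = M/m₂ = 5
Find y₁ ≡ M₁⁻¹ (mod m₁): 11⁻¹ ≡ 1 (mod 5)
Find y₂ ≡ M₂⁻¹ (mod m₂): 5⁻¹ ≡ 9 (mod 11)
x = a₁·M₁·y₁ + a₂·M₂·y₂ = 1·11·1 + 0·5·9 = 11
Reduce mod 55: x ≡ 11
Check: 11 mod 5 = 1 ✓, 11 mod 11 = 0 ✓

x ≡ 11 (mod 55)


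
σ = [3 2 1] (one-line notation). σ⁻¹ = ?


To find σ⁻¹, swap domain and range:
σ(1) = 3 → σ⁻¹(3) = 1
σ(2) = 2 → σ⁻¹(2) = 2
σ(3) = 1 → σ⁻¹(1) = 3

σ⁻¹ = [3 2 1]


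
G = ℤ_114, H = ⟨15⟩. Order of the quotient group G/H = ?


|⟨15⟩| = n / gcd(15, 114) = 114 / 3 = 38
H is normal (ℤ_114 is abelian).
|G/H| = |G| / |H| = 114 / 38 = 3

|G/H| = 3


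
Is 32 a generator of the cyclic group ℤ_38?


g generates ℤ_n iff gcd(g, n) = 1
gcd(32, 38) = 2
Since gcd = 2 ≠ 1, ⟨32⟩ has order 19 < 38, so 32 is not a generator.

No, 32 does not generate ℤ_38


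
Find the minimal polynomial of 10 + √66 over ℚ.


Let α = 10 + √66. Then α - 10 = √66, so (α - 10)² = 66, giving α² - 20α + 34 = 0. Degree 2 and α ∉ ℚ, so this is the minimal polynomial.

Minimal polynomial: x² - 20x + 34


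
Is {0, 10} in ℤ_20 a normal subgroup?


H = {0, 10} in ℤ_20
ℤ_20 is abelian; every subgroup of an abelian group is normal

Yes, normal subgroup


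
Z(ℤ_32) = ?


Z(G) = {g ∈ G | gx = xg for all x ∈ G}
ℤ_32 is abelian, so Z(G) = G

Z(ℤ_32) = ℤ_32


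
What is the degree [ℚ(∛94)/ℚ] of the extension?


∛94 has minimal polynomial x³ - 94 (irreducible over ℚ since 94 is not a perfect cube)

[ℚ(∛94)/ℚ] = 3


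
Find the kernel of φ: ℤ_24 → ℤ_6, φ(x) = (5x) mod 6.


Kernel = preimage of identity
ker(φ) = {x ∈ ℤ_24 : 5x ≡ 0 (mod 6)}. Since 6 | 24, φ is well-defined. The kernel is the cyclic subgroup ⟨6⟩ of ℤ_24 (order 4), i.e. {0, 6, 12, 18}

ker(φ) = {0, 6, 12, 18}


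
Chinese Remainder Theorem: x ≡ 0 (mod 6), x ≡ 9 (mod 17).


m₁ = 6, m₂ = 17, gcd = 1, so CRT applies. M = m₁·m₂ = 102
Let M₁ = M/m₁ = 17, M₂ = M/m₂ = 6
Find y₁ ≡ M₁⁻¹ (mod m₁): 17⁻¹ ≡ 5 (mod 6)
Find y₂ ≡ M₂⁻¹ (mod m₂): 6⁻¹ ≡ 3 (mod 17)
x = a₁·M₁·y₁ + a₂·M₂·y₂ = 0·17·5 + 9·6·3 = 162
Reduce mod 102: x ≡ 60
Check: 60 mod 6 = 0 ✓, 60 mod 17 = 9 ✓

x ≡ 60 (mod 102)


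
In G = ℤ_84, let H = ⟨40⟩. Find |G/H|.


|⟨40⟩| = n / gcd(40, 84) = 84 / 4 = 21
H is normal (ℤ_84 is abelian).
|G/H| = |G| / |H| = 84 / 21 = 4

|G/H| = 4


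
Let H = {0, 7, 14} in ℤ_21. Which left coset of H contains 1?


1 + H = {1 + h (mod 21) : h ∈ H}
1+0=1, 1+7=8, 1+14=15

1 + H = {1, 8, 15}


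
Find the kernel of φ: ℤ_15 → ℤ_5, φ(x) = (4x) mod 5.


Kernel = preimage of identity
ker(φ) = {x ∈ ℤ_15 : 4x ≡ 0 (mod 5)}. Since 5 | 15, φ is well-defined. The kernel is the cyclic subgroup ⟨5⟩ of ℤ_15 (order 3), i.e. {0, 5, 10}

ker(φ) = {0, 5, 10}


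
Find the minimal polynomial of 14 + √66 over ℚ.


Let α = 14 + √66. Then α - 14 = √66, so (α - 14)² = 66, giving α² - 28α + 130 = 0. Degree 2 and α ∉ ℚ, so this is the minimal polynomial.

Minimal polynomial: x² - 28x + 130


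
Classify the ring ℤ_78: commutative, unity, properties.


ℤ_78 is a commutative ring with unity 1; 78 = 2×39 is composite, so 2·39 ≡ 0 gives zero divisors (not an integral domain)
Commutative: Yes
Integral domain: No
Has unity: Yes

ℤ_78: Commutative=Yes, Unity=Yes


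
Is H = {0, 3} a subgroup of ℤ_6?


Subgroup test for H = {0, 3} in (ℤ_6, +):
(1) 0 ∈ H? Yes
(2) Closure: for all a,b ∈ H, (a+b) mod 6 ∈ H? Yes
(3) Inverses: for all a ∈ H, -a mod 6 ∈ H? Yes

Yes, H is a subgroup of ℤ_6


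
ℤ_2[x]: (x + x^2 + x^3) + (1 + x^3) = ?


Add coefficients mod 2:
x^0: 0 + 1 = 1 (mod 2)
x^1: 1 + 0 = 1 (mod 2)
x^2: 1 + 0 = 1 (mod 2)
x^3: 1 + 1 = 0 (mod 2)
Result: 1 + x + x^2

f + g = 1 + x + x^2


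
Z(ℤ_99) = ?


Z(G) = {g ∈ G | gx = xg for all x ∈ G}
ℤ_99 is abelian, so Z(G) = G

Z(ℤ_99) = ℤ_99


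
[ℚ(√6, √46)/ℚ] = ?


[ℚ(√6,√46):ℚ] = [ℚ(√6,√46):ℚ(√6)]·[ℚ(√6):ℚ] = 2·2 = 4

[ℚ(√6, √46)/ℚ] = 4


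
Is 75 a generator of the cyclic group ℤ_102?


g generates ℤ_n iff gcd(g, n) = 1
gcd(75, 102) = 3
Since gcd = 3 ≠ 1, ⟨75⟩ has order 34 < 102, so 75 is not a generator.

No, 75 does not generate ℤ_102


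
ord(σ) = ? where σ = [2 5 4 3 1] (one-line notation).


Cycle decomposition: (1 2 5) (3 4)
Cycle lengths: 3, 2
Order = lcm(3, 2) = 6

ord(σ) = 6


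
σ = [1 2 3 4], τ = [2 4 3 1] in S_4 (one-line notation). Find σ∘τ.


σ∘τ: apply τ first, then σ
1 →τ 2 →σ 2
2 →τ 4 →σ 4
3 →τ 3 →σ 3
4 →τ 1 →σ 1

σ∘τ = [2 4 3 1]


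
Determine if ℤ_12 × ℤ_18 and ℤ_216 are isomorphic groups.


Comparing ℤ_12 × ℤ_18 and ℤ_216:
gcd(12,18) = 6 ≠ 1. Max element order in ℤ_12×ℤ_18 is lcm(12,18) = 36 < 216, so it has no element of order 216

No, ℤ_12 × ℤ_18 ≇ ℤ_216
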